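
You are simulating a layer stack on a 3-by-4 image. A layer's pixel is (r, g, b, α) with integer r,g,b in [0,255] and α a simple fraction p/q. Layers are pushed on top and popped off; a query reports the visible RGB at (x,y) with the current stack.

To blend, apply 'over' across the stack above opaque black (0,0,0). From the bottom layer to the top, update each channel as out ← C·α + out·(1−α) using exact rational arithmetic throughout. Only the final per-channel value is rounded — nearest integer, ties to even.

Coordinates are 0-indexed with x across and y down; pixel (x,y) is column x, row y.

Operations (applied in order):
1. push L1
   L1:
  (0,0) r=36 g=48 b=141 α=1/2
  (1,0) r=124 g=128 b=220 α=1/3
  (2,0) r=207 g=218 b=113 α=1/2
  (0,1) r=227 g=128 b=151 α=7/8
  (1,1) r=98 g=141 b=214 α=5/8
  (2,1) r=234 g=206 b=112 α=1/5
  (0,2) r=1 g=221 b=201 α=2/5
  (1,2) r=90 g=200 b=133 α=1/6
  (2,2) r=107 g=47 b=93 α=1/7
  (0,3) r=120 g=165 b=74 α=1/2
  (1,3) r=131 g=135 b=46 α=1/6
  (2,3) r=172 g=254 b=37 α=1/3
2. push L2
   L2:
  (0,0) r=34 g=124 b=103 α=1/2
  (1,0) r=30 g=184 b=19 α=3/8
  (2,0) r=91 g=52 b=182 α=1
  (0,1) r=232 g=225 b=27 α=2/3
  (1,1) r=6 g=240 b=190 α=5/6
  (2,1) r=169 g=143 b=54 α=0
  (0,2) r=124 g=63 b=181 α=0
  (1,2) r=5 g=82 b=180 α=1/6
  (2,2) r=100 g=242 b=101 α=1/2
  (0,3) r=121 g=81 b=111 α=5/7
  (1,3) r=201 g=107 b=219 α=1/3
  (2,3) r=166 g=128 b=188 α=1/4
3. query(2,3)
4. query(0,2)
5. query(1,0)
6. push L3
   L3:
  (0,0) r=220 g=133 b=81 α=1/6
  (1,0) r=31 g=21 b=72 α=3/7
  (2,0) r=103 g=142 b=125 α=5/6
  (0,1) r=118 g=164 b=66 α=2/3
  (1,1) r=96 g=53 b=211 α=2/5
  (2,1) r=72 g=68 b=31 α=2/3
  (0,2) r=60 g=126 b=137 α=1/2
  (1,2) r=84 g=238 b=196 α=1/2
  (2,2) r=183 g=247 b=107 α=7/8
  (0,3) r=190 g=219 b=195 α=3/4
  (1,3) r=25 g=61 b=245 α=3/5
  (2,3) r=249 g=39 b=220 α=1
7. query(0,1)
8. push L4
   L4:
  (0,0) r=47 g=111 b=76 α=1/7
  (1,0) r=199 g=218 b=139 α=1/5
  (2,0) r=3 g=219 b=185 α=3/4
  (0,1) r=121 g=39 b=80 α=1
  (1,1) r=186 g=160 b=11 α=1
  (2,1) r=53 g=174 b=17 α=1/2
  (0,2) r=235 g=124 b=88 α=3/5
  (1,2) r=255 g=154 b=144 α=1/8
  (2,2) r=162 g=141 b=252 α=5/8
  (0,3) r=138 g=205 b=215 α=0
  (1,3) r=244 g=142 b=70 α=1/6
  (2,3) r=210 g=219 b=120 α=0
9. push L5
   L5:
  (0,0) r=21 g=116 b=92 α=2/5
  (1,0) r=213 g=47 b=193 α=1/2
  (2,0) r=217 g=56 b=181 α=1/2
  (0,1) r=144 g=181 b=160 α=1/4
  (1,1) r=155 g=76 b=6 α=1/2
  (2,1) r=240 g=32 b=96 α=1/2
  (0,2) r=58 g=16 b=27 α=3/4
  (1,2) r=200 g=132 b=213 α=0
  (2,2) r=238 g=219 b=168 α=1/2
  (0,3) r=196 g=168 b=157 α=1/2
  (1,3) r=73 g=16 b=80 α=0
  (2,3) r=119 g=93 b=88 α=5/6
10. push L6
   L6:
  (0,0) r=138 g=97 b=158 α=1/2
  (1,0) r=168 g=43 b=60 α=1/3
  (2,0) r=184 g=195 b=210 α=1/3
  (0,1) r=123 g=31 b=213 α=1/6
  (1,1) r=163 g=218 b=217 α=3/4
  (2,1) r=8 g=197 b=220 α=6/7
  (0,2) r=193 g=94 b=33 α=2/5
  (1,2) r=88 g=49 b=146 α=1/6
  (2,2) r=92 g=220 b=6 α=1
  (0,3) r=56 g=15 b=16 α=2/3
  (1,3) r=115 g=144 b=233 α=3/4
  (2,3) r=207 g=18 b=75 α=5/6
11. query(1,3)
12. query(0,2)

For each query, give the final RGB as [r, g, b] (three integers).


query (2,3) [L1,L2] — begin 0,0,0
L1 α=1/3: [172/3, 254/3, 37/3]
L2 α=1/4: [169/2, 191/2, 225/4]
= [84, 96, 56]

(0,2) stack=L1,L2; from [0,0,0]:
after L1 α=2/5: [2/5, 442/5, 402/5]
after L2 α=0: [2/5, 442/5, 402/5]
rounded: [0, 88, 80]

at x=1,y=0 over L1,L2:
L1 α=1/3: [124/3, 128/3, 220/3]
L2 α=3/8: [445/12, 287/3, 1271/24]
= [37, 96, 53]

query (0,1) [L1,L2,L3] — begin 0,0,0
after L1 α=7/8: [1589/8, 112, 1057/8]
after L2 α=2/3: [1767/8, 562/3, 1489/24]
after L3 α=2/3: [3655/24, 1546/9, 4657/72]
→ [152, 172, 65]

query (1,3) [L1,L2,L3,L4,L5,L6] — begin 0,0,0
after L1 α=1/6: [131/6, 45/2, 23/3]
after L2 α=1/3: [734/9, 152/3, 703/9]
after L3 α=3/5: [2143/45, 853/15, 8021/45]
after L4 α=1/6: [4339/54, 1279/18, 8651/54]
after L5 α=0: [4339/54, 1279/18, 8651/54]
after L6 α=3/4: [22969/216, 9055/72, 46397/216]
= [106, 126, 215]

at x=0,y=2 over L1,L2,L3,L4,L5,L6:
+L1 (α=2/5) → [2/5, 442/5, 402/5]
+L2 (α=0) → [2/5, 442/5, 402/5]
+L3 (α=1/2) → [151/5, 536/5, 1087/10]
+L4 (α=3/5) → [3827/25, 2932/25, 2407/25]
+L5 (α=3/4) → [8177/100, 1033/25, 1108/25]
+L6 (α=2/5) → [63131/500, 7799/125, 4974/125]
→ [126, 62, 40]


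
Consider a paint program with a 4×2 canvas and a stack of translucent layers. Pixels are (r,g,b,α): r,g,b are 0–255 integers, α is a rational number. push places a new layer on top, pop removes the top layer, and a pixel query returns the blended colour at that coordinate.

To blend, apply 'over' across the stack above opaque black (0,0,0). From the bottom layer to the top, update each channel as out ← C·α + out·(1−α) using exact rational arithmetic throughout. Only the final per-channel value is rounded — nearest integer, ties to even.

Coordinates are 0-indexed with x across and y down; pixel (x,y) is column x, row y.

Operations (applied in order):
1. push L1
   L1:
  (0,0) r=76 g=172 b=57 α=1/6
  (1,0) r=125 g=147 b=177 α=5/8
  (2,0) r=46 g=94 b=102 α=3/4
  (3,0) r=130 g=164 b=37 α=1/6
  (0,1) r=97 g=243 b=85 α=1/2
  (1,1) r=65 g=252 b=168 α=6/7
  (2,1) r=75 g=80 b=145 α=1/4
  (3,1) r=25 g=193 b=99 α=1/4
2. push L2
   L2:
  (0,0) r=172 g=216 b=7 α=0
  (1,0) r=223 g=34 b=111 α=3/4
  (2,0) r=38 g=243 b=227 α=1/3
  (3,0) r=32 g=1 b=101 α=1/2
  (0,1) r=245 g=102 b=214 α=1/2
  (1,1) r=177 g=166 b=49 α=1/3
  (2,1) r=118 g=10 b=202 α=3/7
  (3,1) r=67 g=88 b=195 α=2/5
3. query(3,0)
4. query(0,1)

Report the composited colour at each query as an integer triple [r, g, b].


query (3,0) [L1,L2] — begin 0,0,0
+L1 (α=1/6) → [65/3, 82/3, 37/6]
+L2 (α=1/2) → [161/6, 85/6, 643/12]
→ [27, 14, 54]

(0,1) stack=L1,L2; from [0,0,0]:
+L1 (α=1/2) → [97/2, 243/2, 85/2]
+L2 (α=1/2) → [587/4, 447/4, 513/4]
→ [147, 112, 128]


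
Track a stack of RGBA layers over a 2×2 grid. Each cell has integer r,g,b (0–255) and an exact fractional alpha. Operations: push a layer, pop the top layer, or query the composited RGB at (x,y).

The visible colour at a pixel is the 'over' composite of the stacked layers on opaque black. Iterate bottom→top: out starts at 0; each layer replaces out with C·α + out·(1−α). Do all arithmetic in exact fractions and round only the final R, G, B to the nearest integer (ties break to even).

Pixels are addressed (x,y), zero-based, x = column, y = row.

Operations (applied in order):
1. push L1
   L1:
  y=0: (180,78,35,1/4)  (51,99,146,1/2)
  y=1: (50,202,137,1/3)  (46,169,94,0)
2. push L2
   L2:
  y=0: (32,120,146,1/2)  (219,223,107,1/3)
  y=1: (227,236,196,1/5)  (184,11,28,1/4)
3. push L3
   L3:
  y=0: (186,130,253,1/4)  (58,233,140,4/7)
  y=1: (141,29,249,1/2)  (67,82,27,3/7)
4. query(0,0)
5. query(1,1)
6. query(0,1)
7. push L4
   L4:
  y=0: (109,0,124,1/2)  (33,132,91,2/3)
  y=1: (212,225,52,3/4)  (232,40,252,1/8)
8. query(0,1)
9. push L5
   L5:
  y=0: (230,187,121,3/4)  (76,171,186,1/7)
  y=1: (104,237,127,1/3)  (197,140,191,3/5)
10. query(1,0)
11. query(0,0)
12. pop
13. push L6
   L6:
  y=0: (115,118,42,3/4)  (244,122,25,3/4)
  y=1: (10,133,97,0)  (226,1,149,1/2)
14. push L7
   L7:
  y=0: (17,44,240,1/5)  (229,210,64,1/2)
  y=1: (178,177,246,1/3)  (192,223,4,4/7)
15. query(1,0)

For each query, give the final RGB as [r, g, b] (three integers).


query (0,0) [L1,L2,L3] — begin 0,0,0
+L1 (α=1/4) → [45, 39/2, 35/4]
+L2 (α=1/2) → [77/2, 279/4, 619/8]
+L3 (α=1/4) → [603/8, 1357/16, 3881/32]
rounded: [75, 85, 121]

at x=1,y=1 over L1,L2,L3:
after L1 α=0: [0, 0, 0]
after L2 α=1/4: [46, 11/4, 7]
after L3 α=3/7: [55, 257/7, 109/7]
= [55, 37, 16]

(0,1) stack=L1,L2,L3; from [0,0,0]:
after L1 α=1/3: [50/3, 202/3, 137/3]
after L2 α=1/5: [881/15, 1516/15, 1136/15]
after L3 α=1/2: [1498/15, 1951/30, 4871/30]
→ [100, 65, 162]

query (0,1) [L1,L2,L3,L4] — begin 0,0,0
L1 α=1/3: [50/3, 202/3, 137/3]
L2 α=1/5: [881/15, 1516/15, 1136/15]
L3 α=1/2: [1498/15, 1951/30, 4871/30]
L4 α=3/4: [5519/30, 22201/120, 9551/120]
rounded: [184, 185, 80]

at x=1,y=0 over L1,L2,L3,L4,L5:
after L1 α=1/2: [51/2, 99/2, 73]
after L2 α=1/3: [90, 322/3, 253/3]
after L3 α=4/7: [502/7, 1254/7, 813/7]
after L4 α=2/3: [964/21, 1034/7, 2087/21]
after L5 α=1/7: [2460/49, 7401/49, 5476/49]
rounded: [50, 151, 112]

at x=0,y=0 over L1,L2,L3,L4,L5:
+L1 (α=1/4) → [45, 39/2, 35/4]
+L2 (α=1/2) → [77/2, 279/4, 619/8]
+L3 (α=1/4) → [603/8, 1357/16, 3881/32]
+L4 (α=1/2) → [1475/16, 1357/32, 7849/64]
+L5 (α=3/4) → [12515/64, 19309/128, 31081/256]
→ [196, 151, 121]

(1,0) stack=L1,L2,L3,L4,L6,L7; from [0,0,0]:
+L1 (α=1/2) → [51/2, 99/2, 73]
+L2 (α=1/3) → [90, 322/3, 253/3]
+L3 (α=4/7) → [502/7, 1254/7, 813/7]
+L4 (α=2/3) → [964/21, 1034/7, 2087/21]
+L6 (α=3/4) → [4084/21, 899/7, 1831/42]
+L7 (α=1/2) → [8893/42, 2369/14, 4519/84]
→ [212, 169, 54]


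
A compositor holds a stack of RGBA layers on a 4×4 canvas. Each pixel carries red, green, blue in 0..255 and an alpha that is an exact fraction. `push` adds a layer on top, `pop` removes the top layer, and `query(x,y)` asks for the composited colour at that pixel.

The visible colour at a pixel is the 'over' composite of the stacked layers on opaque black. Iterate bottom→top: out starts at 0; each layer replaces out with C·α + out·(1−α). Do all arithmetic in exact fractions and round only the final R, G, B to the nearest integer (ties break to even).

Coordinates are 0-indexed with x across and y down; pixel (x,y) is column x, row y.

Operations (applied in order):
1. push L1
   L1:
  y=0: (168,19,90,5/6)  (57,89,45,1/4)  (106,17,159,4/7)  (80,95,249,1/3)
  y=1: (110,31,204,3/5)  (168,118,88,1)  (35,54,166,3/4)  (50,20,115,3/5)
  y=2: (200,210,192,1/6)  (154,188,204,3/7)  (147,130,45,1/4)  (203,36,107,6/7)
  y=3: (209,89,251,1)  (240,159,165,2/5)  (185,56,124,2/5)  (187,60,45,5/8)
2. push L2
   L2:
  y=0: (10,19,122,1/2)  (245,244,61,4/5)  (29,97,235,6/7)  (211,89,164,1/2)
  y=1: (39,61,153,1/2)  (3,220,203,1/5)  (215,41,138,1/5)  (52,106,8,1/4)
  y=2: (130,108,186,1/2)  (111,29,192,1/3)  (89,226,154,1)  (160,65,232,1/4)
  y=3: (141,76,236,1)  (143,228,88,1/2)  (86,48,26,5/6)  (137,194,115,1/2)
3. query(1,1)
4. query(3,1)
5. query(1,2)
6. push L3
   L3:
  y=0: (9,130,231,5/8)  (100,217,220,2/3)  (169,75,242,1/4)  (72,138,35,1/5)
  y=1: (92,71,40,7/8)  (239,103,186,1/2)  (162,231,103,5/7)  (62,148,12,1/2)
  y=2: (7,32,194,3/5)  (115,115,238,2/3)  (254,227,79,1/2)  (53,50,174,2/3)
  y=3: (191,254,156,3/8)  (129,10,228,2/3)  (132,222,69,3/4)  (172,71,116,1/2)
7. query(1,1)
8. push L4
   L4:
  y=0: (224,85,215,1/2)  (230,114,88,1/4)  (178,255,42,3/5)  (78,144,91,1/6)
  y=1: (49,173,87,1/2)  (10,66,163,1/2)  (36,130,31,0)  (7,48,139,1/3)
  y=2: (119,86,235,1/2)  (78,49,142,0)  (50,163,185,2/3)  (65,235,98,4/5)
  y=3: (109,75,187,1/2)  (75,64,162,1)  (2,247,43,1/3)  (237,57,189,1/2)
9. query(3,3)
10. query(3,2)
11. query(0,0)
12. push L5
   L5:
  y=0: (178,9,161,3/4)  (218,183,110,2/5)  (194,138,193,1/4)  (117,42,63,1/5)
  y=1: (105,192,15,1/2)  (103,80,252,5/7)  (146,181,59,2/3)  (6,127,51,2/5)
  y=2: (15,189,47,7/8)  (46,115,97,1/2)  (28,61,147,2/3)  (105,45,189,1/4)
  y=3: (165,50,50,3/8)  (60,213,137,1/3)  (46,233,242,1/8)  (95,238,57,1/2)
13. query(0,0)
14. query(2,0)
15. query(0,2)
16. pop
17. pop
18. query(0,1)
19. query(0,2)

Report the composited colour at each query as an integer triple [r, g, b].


at x=1,y=1 over L1,L2:
L1 α=1: [168, 118, 88]
L2 α=1/5: [135, 692/5, 111]
→ [135, 138, 111]

(3,1) stack=L1,L2; from [0,0,0]:
L1 α=3/5: [30, 12, 69]
L2 α=1/4: [71/2, 71/2, 215/4]
rounded: [36, 36, 54]

query (1,2) [L1,L2] — begin 0,0,0
after L1 α=3/7: [66, 564/7, 612/7]
after L2 α=1/3: [81, 1331/21, 856/7]
rounded: [81, 63, 122]

at x=1,y=1 over L1,L2,L3:
L1 α=1: [168, 118, 88]
L2 α=1/5: [135, 692/5, 111]
L3 α=1/2: [187, 1207/10, 297/2]
= [187, 121, 148]

at x=3,y=3 over L1,L2,L3,L4:
+L1 (α=5/8) → [935/8, 75/2, 225/8]
+L2 (α=1/2) → [2031/16, 463/4, 1145/16]
+L3 (α=1/2) → [4783/32, 747/8, 3001/32]
+L4 (α=1/2) → [12367/64, 1203/16, 9049/64]
rounded: [193, 75, 141]

query (3,2) [L1,L2,L3,L4] — begin 0,0,0
L1 α=6/7: [174, 216/7, 642/7]
L2 α=1/4: [341/2, 1103/28, 1775/14]
L3 α=2/3: [553/6, 1301/28, 6647/42]
L4 α=4/5: [2113/30, 27621/140, 23111/210]
= [70, 197, 110]

query (0,0) [L1,L2,L3,L4] — begin 0,0,0
+L1 (α=5/6) → [140, 95/6, 75]
+L2 (α=1/2) → [75, 209/12, 197/2]
+L3 (α=5/8) → [135/4, 2809/32, 2901/16]
+L4 (α=1/2) → [1031/8, 5529/64, 6341/32]
rounded: [129, 86, 198]

at x=0,y=0 over L1,L2,L3,L4,L5:
+L1 (α=5/6) → [140, 95/6, 75]
+L2 (α=1/2) → [75, 209/12, 197/2]
+L3 (α=5/8) → [135/4, 2809/32, 2901/16]
+L4 (α=1/2) → [1031/8, 5529/64, 6341/32]
+L5 (α=3/4) → [5303/32, 7257/256, 21797/128]
→ [166, 28, 170]

at x=2,y=0 over L1,L2,L3,L4,L5:
+L1 (α=4/7) → [424/7, 68/7, 636/7]
+L2 (α=6/7) → [1642/49, 4142/49, 10506/49]
+L3 (α=1/4) → [13207/196, 16101/196, 10844/49]
+L4 (α=3/5) → [65539/490, 91071/490, 27862/245]
+L5 (α=1/4) → [291677/1960, 340833/1960, 130871/980]
rounded: [149, 174, 134]

query (0,2) [L1,L2,L3,L4,L5] — begin 0,0,0
L1 α=1/6: [100/3, 35, 32]
L2 α=1/2: [245/3, 143/2, 109]
L3 α=3/5: [553/15, 239/5, 160]
L4 α=1/2: [1169/15, 669/10, 395/2]
L5 α=7/8: [343/15, 13899/80, 1053/16]
= [23, 174, 66]

query (0,1) [L1,L2,L3] — begin 0,0,0
+L1 (α=3/5) → [66, 93/5, 612/5]
+L2 (α=1/2) → [105/2, 199/5, 1377/10]
+L3 (α=7/8) → [1393/16, 671/10, 4177/80]
= [87, 67, 52]

(0,2) stack=L1,L2,L3; from [0,0,0]:
+L1 (α=1/6) → [100/3, 35, 32]
+L2 (α=1/2) → [245/3, 143/2, 109]
+L3 (α=3/5) → [553/15, 239/5, 160]
= [37, 48, 160]


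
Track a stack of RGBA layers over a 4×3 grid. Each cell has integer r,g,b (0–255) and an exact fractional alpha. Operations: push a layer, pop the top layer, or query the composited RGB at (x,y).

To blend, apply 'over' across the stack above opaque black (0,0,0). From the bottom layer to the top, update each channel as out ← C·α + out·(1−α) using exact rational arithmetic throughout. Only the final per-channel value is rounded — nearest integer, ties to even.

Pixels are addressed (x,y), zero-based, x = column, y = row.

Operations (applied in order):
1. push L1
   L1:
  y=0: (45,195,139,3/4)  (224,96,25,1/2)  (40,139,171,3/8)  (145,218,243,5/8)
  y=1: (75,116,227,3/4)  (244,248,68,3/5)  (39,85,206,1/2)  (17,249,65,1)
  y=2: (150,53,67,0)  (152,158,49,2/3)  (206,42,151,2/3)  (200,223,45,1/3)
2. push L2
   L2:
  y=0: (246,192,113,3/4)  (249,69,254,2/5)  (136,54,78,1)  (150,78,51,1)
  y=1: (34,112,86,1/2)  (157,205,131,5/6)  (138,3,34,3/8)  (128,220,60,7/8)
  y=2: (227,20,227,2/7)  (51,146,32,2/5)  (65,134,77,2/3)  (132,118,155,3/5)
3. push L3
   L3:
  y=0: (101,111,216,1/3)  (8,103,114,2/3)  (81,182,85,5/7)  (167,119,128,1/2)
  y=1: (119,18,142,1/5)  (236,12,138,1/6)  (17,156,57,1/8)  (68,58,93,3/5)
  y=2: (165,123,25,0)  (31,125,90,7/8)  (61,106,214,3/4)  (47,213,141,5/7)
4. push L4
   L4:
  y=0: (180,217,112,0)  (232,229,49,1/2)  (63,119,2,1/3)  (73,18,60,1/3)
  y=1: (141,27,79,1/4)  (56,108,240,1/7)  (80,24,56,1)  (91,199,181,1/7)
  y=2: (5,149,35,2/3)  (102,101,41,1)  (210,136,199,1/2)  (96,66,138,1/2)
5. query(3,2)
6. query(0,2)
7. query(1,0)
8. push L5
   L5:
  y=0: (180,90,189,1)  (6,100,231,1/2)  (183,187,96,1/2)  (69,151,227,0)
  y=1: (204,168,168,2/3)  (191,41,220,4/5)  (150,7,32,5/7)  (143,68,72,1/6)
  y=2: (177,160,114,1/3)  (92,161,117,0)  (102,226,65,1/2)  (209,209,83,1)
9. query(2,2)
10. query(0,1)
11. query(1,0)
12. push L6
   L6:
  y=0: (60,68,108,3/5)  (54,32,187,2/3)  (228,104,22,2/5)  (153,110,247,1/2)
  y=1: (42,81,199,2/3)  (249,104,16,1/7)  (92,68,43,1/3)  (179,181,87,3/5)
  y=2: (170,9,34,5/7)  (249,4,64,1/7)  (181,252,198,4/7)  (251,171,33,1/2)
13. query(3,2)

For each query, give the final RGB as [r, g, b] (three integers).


at x=3,y=2 over L1,L2,L3,L4:
after L1 α=1/3: [200/3, 223/3, 15]
after L2 α=3/5: [1588/15, 1508/15, 99]
after L3 α=5/7: [6701/105, 2713/15, 129]
after L4 α=1/2: [16781/210, 3703/30, 267/2]
= [80, 123, 134]

at x=0,y=2 over L1,L2,L3,L4:
+L1 (α=0) → [0, 0, 0]
+L2 (α=2/7) → [454/7, 40/7, 454/7]
+L3 (α=0) → [454/7, 40/7, 454/7]
+L4 (α=2/3) → [524/21, 2126/21, 944/21]
= [25, 101, 45]

query (1,0) [L1,L2,L3,L4] — begin 0,0,0
+L1 (α=1/2) → [112, 48, 25/2]
+L2 (α=2/5) → [834/5, 282/5, 1091/10]
+L3 (α=2/3) → [914/15, 1312/15, 3371/30]
+L4 (α=1/2) → [2197/15, 4747/30, 4841/60]
rounded: [146, 158, 81]

query (2,2) [L1,L2,L3,L4,L5] — begin 0,0,0
after L1 α=2/3: [412/3, 28, 302/3]
after L2 α=2/3: [802/9, 296/3, 764/9]
after L3 α=3/4: [2449/36, 625/6, 3271/18]
after L4 α=1/2: [10009/72, 1441/12, 6853/36]
after L5 α=1/2: [17353/144, 4153/24, 9193/72]
rounded: [121, 173, 128]

at x=0,y=1 over L1,L2,L3,L4,L5:
L1 α=3/4: [225/4, 87, 681/4]
L2 α=1/2: [361/8, 199/2, 1025/8]
L3 α=1/5: [599/10, 416/5, 1309/10]
L4 α=1/4: [3207/40, 1383/20, 4717/40]
L5 α=2/3: [6509/40, 2701/20, 18157/120]
→ [163, 135, 151]

(1,0) stack=L1,L2,L3,L4,L5; from [0,0,0]:
after L1 α=1/2: [112, 48, 25/2]
after L2 α=2/5: [834/5, 282/5, 1091/10]
after L3 α=2/3: [914/15, 1312/15, 3371/30]
after L4 α=1/2: [2197/15, 4747/30, 4841/60]
after L5 α=1/2: [2287/30, 7747/60, 18701/120]
= [76, 129, 156]

query (3,2) [L1,L2,L3,L4,L5,L6] — begin 0,0,0
+L1 (α=1/3) → [200/3, 223/3, 15]
+L2 (α=3/5) → [1588/15, 1508/15, 99]
+L3 (α=5/7) → [6701/105, 2713/15, 129]
+L4 (α=1/2) → [16781/210, 3703/30, 267/2]
+L5 (α=1) → [209, 209, 83]
+L6 (α=1/2) → [230, 190, 58]
rounded: [230, 190, 58]


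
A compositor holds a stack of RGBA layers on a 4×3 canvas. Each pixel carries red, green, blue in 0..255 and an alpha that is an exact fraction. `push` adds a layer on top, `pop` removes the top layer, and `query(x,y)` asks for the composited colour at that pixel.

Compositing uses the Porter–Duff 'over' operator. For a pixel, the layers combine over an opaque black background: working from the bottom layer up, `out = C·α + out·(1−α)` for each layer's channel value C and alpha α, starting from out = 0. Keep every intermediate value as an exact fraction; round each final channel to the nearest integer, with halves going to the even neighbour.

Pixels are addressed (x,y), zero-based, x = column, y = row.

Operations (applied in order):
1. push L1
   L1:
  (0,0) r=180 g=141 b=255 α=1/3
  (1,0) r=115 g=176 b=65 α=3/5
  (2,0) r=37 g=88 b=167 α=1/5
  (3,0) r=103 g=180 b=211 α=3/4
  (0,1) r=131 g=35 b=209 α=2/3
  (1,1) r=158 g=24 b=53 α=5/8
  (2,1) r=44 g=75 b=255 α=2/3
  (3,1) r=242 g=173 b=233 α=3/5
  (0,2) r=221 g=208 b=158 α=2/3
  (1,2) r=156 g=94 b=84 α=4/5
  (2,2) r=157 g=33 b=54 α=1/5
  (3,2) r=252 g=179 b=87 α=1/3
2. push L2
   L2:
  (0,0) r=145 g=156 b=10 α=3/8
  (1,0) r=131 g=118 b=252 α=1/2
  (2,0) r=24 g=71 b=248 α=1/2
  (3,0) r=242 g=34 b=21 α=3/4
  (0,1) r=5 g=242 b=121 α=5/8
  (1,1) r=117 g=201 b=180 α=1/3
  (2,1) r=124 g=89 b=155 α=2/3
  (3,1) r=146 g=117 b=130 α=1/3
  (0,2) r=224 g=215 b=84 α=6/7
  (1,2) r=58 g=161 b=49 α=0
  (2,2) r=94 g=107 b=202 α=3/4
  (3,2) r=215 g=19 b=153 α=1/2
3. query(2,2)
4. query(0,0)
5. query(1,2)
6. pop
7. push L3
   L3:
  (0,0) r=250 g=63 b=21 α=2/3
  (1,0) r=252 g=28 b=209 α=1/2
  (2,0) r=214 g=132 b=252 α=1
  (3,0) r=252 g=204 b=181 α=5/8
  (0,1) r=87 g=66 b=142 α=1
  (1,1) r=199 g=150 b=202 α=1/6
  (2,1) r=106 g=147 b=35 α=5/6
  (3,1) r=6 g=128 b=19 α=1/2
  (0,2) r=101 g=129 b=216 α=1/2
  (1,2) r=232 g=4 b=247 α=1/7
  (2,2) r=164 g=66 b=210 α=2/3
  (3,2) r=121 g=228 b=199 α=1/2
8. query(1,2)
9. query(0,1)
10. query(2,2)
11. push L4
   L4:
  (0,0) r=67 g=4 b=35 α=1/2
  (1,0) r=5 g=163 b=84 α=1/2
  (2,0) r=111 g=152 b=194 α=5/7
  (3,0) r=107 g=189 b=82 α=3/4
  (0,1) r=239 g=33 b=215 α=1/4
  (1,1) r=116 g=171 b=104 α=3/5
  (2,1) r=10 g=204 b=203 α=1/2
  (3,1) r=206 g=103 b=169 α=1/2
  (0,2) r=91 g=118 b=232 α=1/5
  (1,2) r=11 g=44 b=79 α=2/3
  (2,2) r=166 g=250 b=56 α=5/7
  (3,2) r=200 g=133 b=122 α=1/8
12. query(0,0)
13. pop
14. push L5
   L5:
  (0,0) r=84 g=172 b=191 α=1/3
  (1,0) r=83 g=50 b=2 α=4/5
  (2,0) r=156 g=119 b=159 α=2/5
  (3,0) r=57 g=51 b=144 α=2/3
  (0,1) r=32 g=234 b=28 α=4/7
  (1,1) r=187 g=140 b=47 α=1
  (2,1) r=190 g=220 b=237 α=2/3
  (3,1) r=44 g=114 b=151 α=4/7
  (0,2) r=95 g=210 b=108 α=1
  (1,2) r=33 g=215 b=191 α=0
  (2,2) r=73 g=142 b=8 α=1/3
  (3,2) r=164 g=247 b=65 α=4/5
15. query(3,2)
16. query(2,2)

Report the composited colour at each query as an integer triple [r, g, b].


query (2,2) [L1,L2] — begin 0,0,0
+L1 (α=1/5) → [157/5, 33/5, 54/5]
+L2 (α=3/4) → [1567/20, 819/10, 771/5]
→ [78, 82, 154]

(0,0) stack=L1,L2; from [0,0,0]:
after L1 α=1/3: [60, 47, 85]
after L2 α=3/8: [735/8, 703/8, 455/8]
→ [92, 88, 57]

query (1,2) [L1,L2] — begin 0,0,0
after L1 α=4/5: [624/5, 376/5, 336/5]
after L2 α=0: [624/5, 376/5, 336/5]
→ [125, 75, 67]

at x=1,y=2 over L1,L3:
+L1 (α=4/5) → [624/5, 376/5, 336/5]
+L3 (α=1/7) → [4904/35, 2276/35, 3251/35]
rounded: [140, 65, 93]

at x=0,y=1 over L1,L3:
after L1 α=2/3: [262/3, 70/3, 418/3]
after L3 α=1: [87, 66, 142]
→ [87, 66, 142]

query (2,2) [L1,L3] — begin 0,0,0
after L1 α=1/5: [157/5, 33/5, 54/5]
after L3 α=2/3: [599/5, 231/5, 718/5]
rounded: [120, 46, 144]

query (0,0) [L1,L3,L4] — begin 0,0,0
L1 α=1/3: [60, 47, 85]
L3 α=2/3: [560/3, 173/3, 127/3]
L4 α=1/2: [761/6, 185/6, 116/3]
→ [127, 31, 39]

query (3,2) [L1,L3,L5] — begin 0,0,0
L1 α=1/3: [84, 179/3, 29]
L3 α=1/2: [205/2, 863/6, 114]
L5 α=4/5: [1517/10, 6791/30, 374/5]
= [152, 226, 75]

at x=2,y=2 over L1,L3,L5:
L1 α=1/5: [157/5, 33/5, 54/5]
L3 α=2/3: [599/5, 231/5, 718/5]
L5 α=1/3: [521/5, 1172/15, 492/5]
→ [104, 78, 98]


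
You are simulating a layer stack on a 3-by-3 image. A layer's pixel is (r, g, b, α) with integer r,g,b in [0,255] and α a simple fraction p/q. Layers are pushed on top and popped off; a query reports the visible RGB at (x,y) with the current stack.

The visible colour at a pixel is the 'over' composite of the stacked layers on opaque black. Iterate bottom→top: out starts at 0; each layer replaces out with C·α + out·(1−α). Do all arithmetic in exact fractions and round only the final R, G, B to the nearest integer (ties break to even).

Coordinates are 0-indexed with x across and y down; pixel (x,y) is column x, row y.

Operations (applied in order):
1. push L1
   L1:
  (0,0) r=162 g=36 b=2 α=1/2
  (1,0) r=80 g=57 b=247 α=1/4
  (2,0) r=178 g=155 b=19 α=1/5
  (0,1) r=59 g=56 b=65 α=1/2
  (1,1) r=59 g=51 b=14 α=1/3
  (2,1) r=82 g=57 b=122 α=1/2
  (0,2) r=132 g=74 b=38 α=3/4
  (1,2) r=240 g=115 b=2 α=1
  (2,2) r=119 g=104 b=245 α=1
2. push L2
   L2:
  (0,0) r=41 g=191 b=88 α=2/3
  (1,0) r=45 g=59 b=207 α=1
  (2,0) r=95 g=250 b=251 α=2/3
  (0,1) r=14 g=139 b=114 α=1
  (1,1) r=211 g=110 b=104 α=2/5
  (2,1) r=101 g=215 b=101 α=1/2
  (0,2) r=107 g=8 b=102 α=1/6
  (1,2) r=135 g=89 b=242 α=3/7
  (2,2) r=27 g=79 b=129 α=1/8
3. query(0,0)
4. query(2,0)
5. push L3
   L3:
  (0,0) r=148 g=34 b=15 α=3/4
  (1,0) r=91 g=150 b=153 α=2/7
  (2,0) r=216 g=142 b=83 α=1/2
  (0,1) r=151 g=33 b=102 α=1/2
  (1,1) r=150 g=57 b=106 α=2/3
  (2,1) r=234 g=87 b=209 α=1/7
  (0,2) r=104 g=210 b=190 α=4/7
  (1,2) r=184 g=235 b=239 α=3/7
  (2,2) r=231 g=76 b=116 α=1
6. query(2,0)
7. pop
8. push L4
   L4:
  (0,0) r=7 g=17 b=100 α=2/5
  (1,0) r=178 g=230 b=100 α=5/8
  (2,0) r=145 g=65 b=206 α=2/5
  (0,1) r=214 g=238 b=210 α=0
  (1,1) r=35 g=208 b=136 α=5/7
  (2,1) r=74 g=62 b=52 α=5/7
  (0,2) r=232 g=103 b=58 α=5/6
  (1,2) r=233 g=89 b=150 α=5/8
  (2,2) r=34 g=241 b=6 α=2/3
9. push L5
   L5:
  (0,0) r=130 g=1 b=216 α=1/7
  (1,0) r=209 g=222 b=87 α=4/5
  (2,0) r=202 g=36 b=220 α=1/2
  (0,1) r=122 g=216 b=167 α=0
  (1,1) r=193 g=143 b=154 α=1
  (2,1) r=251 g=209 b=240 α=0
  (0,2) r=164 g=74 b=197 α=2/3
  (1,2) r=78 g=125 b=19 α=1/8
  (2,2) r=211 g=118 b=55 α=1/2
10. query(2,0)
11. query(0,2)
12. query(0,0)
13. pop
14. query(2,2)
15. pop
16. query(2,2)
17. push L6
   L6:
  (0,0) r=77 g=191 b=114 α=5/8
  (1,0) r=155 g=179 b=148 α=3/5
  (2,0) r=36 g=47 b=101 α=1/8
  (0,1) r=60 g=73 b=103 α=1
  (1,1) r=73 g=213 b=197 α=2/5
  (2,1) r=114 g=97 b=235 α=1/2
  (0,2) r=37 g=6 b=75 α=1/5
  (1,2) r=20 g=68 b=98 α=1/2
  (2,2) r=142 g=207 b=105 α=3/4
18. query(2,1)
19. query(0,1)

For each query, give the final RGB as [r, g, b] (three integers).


at x=0,y=0 over L1,L2:
L1 α=1/2: [81, 18, 1]
L2 α=2/3: [163/3, 400/3, 59]
rounded: [54, 133, 59]

query (2,0) [L1,L2] — begin 0,0,0
after L1 α=1/5: [178/5, 31, 19/5]
after L2 α=2/3: [376/5, 177, 843/5]
= [75, 177, 169]

query (2,0) [L1,L2,L3] — begin 0,0,0
L1 α=1/5: [178/5, 31, 19/5]
L2 α=2/3: [376/5, 177, 843/5]
L3 α=1/2: [728/5, 319/2, 629/5]
= [146, 160, 126]

query (2,0) [L1,L2,L4,L5] — begin 0,0,0
after L1 α=1/5: [178/5, 31, 19/5]
after L2 α=2/3: [376/5, 177, 843/5]
after L4 α=2/5: [2578/25, 661/5, 4589/25]
after L5 α=1/2: [3814/25, 841/10, 10089/50]
rounded: [153, 84, 202]

at x=0,y=2 over L1,L2,L4,L5:
after L1 α=3/4: [99, 111/2, 57/2]
after L2 α=1/6: [301/3, 571/12, 163/4]
after L4 α=5/6: [3781/18, 6751/72, 441/8]
after L5 α=2/3: [9685/54, 17407/216, 3593/24]
→ [179, 81, 150]

query (0,0) [L1,L2,L4,L5] — begin 0,0,0
L1 α=1/2: [81, 18, 1]
L2 α=2/3: [163/3, 400/3, 59]
L4 α=2/5: [177/5, 434/5, 377/5]
L5 α=1/7: [1712/35, 2609/35, 3342/35]
→ [49, 75, 95]

(2,2) stack=L1,L2,L4; from [0,0,0]:
L1 α=1: [119, 104, 245]
L2 α=1/8: [215/2, 807/8, 461/2]
L4 α=2/3: [117/2, 4663/24, 485/6]
→ [58, 194, 81]

(2,2) stack=L1,L2; from [0,0,0]:
L1 α=1: [119, 104, 245]
L2 α=1/8: [215/2, 807/8, 461/2]
rounded: [108, 101, 230]

query (2,1) [L1,L2,L6] — begin 0,0,0
L1 α=1/2: [41, 57/2, 61]
L2 α=1/2: [71, 487/4, 81]
L6 α=1/2: [185/2, 875/8, 158]
= [92, 109, 158]

query (0,1) [L1,L2,L6] — begin 0,0,0
+L1 (α=1/2) → [59/2, 28, 65/2]
+L2 (α=1) → [14, 139, 114]
+L6 (α=1) → [60, 73, 103]
rounded: [60, 73, 103]


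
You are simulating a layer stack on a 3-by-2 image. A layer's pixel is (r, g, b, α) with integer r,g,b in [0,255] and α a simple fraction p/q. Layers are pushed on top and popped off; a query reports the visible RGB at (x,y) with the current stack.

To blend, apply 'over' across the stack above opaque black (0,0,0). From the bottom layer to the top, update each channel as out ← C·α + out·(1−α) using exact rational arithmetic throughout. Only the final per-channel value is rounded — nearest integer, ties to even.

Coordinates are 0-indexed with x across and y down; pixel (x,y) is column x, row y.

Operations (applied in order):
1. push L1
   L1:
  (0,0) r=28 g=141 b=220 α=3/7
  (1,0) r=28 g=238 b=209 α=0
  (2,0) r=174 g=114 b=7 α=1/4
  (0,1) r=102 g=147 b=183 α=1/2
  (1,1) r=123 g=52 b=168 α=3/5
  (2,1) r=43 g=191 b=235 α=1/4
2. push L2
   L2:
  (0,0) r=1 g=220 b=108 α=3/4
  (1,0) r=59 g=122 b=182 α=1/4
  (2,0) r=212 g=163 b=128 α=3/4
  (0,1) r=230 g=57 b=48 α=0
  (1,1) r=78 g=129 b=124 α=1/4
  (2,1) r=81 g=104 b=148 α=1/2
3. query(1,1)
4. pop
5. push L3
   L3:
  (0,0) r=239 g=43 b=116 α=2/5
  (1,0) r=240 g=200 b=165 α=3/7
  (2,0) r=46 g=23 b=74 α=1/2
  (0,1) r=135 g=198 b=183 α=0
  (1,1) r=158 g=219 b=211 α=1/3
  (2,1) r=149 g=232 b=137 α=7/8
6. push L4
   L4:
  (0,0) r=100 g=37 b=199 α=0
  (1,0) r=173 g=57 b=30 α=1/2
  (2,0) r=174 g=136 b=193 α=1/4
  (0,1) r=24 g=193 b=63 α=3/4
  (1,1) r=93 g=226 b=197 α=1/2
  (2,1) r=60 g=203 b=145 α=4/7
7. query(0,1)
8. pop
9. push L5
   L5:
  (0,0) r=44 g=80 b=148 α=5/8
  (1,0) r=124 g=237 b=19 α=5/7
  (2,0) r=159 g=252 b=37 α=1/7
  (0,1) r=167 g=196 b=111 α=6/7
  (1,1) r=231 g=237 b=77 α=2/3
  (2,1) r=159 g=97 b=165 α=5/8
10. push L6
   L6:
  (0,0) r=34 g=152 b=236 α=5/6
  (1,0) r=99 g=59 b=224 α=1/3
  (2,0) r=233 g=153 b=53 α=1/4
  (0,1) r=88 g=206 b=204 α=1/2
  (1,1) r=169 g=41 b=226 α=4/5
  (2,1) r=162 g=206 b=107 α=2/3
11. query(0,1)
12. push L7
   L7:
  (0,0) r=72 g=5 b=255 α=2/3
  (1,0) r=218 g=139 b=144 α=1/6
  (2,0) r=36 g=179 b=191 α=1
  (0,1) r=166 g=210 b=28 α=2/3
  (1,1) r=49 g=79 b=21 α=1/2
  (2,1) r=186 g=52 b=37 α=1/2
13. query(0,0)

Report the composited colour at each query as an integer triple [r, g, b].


(1,1) stack=L1,L2; from [0,0,0]:
after L1 α=3/5: [369/5, 156/5, 504/5]
after L2 α=1/4: [1497/20, 1113/20, 533/5]
→ [75, 56, 107]

query (0,1) [L1,L3,L4] — begin 0,0,0
after L1 α=1/2: [51, 147/2, 183/2]
after L3 α=0: [51, 147/2, 183/2]
after L4 α=3/4: [123/4, 1305/8, 561/8]
= [31, 163, 70]

at x=0,y=1 over L1,L3,L5,L6:
+L1 (α=1/2) → [51, 147/2, 183/2]
+L3 (α=0) → [51, 147/2, 183/2]
+L5 (α=6/7) → [1053/7, 357/2, 1515/14]
+L6 (α=1/2) → [1669/14, 769/4, 4371/28]
rounded: [119, 192, 156]

query (0,0) [L1,L3,L5,L6,L7] — begin 0,0,0
L1 α=3/7: [12, 423/7, 660/7]
L3 α=2/5: [514/5, 1871/35, 3604/35]
L5 α=5/8: [1321/20, 19613/280, 4589/35]
L6 α=5/6: [4721/120, 77471/560, 45889/210]
L7 α=2/3: [22001/360, 83071/1680, 152989/630]
rounded: [61, 49, 243]


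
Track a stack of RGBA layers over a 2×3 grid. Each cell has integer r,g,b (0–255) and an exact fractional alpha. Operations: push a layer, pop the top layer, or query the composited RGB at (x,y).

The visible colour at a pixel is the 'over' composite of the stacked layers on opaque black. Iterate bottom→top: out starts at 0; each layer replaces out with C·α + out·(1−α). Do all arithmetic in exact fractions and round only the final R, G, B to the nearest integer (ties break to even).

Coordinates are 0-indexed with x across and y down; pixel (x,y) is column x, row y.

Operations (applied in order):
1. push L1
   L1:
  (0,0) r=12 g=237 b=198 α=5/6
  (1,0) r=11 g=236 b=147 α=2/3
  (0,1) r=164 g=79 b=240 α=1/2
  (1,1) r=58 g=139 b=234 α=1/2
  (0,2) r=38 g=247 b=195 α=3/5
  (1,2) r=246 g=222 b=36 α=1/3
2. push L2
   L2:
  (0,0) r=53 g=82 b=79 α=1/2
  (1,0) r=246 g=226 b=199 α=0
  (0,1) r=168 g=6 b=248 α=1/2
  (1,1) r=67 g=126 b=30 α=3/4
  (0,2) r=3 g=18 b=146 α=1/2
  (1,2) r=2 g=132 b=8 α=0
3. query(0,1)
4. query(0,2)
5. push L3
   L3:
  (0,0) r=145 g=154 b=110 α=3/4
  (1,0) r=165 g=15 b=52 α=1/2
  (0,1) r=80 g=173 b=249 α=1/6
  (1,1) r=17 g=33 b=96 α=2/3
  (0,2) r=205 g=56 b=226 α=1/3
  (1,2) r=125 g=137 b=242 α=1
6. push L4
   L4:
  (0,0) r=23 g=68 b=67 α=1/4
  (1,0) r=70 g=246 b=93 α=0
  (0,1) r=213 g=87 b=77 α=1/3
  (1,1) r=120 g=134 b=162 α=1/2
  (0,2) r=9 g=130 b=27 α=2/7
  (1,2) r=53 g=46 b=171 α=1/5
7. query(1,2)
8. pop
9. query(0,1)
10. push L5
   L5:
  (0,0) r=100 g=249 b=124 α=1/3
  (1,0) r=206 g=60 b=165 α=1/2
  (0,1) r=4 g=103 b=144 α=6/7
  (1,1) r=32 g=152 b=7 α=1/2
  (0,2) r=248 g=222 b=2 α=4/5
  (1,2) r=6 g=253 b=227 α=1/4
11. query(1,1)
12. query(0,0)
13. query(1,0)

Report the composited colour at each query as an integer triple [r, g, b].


at x=0,y=1 over L1,L2:
L1 α=1/2: [82, 79/2, 120]
L2 α=1/2: [125, 91/4, 184]
rounded: [125, 23, 184]

(0,2) stack=L1,L2; from [0,0,0]:
L1 α=3/5: [114/5, 741/5, 117]
L2 α=1/2: [129/10, 831/10, 263/2]
rounded: [13, 83, 132]

(1,2) stack=L1,L2,L3,L4; from [0,0,0]:
L1 α=1/3: [82, 74, 12]
L2 α=0: [82, 74, 12]
L3 α=1: [125, 137, 242]
L4 α=1/5: [553/5, 594/5, 1139/5]
rounded: [111, 119, 228]

query (0,1) [L1,L2,L3] — begin 0,0,0
after L1 α=1/2: [82, 79/2, 120]
after L2 α=1/2: [125, 91/4, 184]
after L3 α=1/6: [235/2, 1147/24, 1169/6]
= [118, 48, 195]

query (1,1) [L1,L2,L3,L5] — begin 0,0,0
after L1 α=1/2: [29, 139/2, 117]
after L2 α=3/4: [115/2, 895/8, 207/4]
after L3 α=2/3: [61/2, 1423/24, 325/4]
after L5 α=1/2: [125/4, 5071/48, 353/8]
rounded: [31, 106, 44]

query (0,0) [L1,L2,L3,L5] — begin 0,0,0
+L1 (α=5/6) → [10, 395/2, 165]
+L2 (α=1/2) → [63/2, 559/4, 122]
+L3 (α=3/4) → [933/8, 2407/16, 113]
+L5 (α=1/3) → [1333/12, 4399/24, 350/3]
= [111, 183, 117]

at x=1,y=0 over L1,L2,L3,L5:
L1 α=2/3: [22/3, 472/3, 98]
L2 α=0: [22/3, 472/3, 98]
L3 α=1/2: [517/6, 517/6, 75]
L5 α=1/2: [1753/12, 877/12, 120]
→ [146, 73, 120]


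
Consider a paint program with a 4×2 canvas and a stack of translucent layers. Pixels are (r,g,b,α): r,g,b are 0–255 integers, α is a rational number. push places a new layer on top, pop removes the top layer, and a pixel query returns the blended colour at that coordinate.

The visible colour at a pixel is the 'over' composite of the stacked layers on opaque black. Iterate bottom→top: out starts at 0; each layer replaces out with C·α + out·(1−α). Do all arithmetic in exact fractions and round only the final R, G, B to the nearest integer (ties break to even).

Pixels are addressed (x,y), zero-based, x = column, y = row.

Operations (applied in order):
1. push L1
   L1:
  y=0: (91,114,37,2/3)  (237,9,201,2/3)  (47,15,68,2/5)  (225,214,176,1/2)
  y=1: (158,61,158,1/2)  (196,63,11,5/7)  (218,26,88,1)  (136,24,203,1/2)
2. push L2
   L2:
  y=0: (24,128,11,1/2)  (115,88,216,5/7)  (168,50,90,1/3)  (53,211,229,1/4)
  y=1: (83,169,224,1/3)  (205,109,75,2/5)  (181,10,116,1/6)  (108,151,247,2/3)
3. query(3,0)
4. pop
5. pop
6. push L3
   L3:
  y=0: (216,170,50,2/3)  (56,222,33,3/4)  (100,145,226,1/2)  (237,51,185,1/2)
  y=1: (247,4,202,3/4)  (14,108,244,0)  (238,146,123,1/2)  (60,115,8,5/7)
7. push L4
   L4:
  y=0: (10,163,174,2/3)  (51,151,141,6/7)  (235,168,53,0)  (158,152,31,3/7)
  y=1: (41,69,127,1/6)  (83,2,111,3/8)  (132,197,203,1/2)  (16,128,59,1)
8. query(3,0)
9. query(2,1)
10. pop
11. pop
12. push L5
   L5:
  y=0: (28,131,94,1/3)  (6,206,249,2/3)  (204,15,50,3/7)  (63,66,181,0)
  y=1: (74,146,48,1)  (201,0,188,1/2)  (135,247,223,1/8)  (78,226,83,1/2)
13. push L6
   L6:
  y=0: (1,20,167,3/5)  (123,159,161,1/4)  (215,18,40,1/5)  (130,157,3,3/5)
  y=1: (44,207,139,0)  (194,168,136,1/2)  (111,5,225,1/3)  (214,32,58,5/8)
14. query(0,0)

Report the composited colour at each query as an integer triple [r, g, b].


query (3,0) [L1,L2] — begin 0,0,0
after L1 α=1/2: [225/2, 107, 88]
after L2 α=1/4: [781/8, 133, 493/4]
→ [98, 133, 123]

at x=3,y=0 over L3,L4:
+L3 (α=1/2) → [237/2, 51/2, 185/2]
+L4 (α=3/7) → [948/7, 558/7, 463/7]
= [135, 80, 66]

query (2,1) [L3,L4] — begin 0,0,0
+L3 (α=1/2) → [119, 73, 123/2]
+L4 (α=1/2) → [251/2, 135, 529/4]
rounded: [126, 135, 132]

query (0,0) [L5,L6] — begin 0,0,0
L5 α=1/3: [28/3, 131/3, 94/3]
L6 α=3/5: [13/3, 442/15, 1691/15]
= [4, 29, 113]


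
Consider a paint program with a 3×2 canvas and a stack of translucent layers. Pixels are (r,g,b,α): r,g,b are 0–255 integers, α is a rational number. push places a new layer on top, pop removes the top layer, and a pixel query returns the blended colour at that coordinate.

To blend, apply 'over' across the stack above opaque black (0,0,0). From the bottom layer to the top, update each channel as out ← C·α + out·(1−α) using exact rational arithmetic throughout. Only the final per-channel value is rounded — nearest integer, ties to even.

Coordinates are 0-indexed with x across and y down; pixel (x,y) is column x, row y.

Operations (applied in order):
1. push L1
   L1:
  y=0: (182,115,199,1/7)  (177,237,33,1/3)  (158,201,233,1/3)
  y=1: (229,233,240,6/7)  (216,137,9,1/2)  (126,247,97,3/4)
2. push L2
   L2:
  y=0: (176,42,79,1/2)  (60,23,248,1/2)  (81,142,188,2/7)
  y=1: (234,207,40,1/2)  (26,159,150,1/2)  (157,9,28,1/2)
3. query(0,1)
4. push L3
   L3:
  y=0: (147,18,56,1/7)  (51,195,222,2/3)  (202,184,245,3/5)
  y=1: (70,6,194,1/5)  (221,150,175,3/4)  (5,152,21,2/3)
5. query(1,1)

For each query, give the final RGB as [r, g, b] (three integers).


query (0,1) [L1,L2] — begin 0,0,0
+L1 (α=6/7) → [1374/7, 1398/7, 1440/7]
+L2 (α=1/2) → [1506/7, 2847/14, 860/7]
→ [215, 203, 123]

at x=1,y=1 over L1,L2,L3:
after L1 α=1/2: [108, 137/2, 9/2]
after L2 α=1/2: [67, 455/4, 309/4]
after L3 α=3/4: [365/2, 2255/16, 2409/16]
= [182, 141, 151]


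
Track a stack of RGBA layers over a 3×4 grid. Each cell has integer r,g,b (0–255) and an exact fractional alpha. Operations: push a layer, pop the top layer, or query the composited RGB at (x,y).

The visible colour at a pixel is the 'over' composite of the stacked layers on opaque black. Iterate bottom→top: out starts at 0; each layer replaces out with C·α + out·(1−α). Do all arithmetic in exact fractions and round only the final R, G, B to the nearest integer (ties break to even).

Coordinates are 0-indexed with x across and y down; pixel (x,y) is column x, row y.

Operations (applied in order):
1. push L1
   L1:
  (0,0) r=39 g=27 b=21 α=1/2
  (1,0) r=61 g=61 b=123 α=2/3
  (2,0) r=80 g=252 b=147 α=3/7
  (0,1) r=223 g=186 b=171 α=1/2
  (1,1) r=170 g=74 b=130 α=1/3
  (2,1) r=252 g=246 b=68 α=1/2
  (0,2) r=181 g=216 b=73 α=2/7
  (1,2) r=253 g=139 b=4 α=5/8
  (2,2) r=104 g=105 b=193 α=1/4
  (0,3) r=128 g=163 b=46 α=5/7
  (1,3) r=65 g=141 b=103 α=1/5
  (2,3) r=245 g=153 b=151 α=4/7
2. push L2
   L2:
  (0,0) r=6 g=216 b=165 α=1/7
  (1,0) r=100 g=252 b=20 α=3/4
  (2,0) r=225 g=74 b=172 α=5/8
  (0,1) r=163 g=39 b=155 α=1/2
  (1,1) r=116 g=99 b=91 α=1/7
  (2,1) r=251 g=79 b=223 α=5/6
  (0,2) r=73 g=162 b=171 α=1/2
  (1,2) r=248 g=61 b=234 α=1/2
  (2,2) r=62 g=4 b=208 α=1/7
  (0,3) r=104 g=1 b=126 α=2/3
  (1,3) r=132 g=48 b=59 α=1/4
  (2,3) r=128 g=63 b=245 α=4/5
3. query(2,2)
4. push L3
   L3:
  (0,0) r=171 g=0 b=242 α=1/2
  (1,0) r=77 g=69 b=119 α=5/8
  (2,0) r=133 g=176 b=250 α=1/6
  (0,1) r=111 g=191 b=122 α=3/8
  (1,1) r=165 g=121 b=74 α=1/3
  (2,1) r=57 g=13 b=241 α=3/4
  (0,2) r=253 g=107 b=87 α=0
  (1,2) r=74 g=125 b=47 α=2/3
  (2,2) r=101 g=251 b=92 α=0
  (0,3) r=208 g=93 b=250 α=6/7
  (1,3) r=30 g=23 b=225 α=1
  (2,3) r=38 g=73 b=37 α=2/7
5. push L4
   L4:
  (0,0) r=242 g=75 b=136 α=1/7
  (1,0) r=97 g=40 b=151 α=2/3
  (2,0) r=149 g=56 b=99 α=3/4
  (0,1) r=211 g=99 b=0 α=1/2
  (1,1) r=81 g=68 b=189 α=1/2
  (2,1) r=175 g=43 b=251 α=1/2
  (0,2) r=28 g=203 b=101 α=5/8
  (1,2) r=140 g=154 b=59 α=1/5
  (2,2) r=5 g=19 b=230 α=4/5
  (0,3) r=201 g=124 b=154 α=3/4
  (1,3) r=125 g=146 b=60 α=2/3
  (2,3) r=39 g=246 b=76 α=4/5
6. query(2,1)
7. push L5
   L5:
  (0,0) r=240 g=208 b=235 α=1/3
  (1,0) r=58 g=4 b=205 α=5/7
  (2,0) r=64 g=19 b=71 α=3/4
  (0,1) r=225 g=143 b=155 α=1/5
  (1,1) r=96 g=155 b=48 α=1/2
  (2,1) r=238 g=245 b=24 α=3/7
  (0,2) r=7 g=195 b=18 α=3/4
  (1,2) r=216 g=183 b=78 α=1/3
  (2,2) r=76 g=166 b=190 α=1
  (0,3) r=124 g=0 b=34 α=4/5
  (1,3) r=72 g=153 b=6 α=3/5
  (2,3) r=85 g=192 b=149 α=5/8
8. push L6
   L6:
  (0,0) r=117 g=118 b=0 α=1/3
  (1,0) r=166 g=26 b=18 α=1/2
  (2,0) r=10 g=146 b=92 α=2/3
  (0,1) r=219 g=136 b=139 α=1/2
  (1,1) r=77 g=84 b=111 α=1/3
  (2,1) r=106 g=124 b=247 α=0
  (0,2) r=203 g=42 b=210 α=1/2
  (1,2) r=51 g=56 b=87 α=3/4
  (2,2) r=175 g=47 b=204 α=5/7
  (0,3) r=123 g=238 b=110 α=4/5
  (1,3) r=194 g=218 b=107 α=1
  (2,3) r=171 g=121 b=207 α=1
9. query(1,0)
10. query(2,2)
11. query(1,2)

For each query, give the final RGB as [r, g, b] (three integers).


at x=2,y=2 over L1,L2:
+L1 (α=1/4) → [26, 105/4, 193/4]
+L2 (α=1/7) → [218/7, 323/14, 995/14]
rounded: [31, 23, 71]

(2,1) stack=L1,L2,L3,L4; from [0,0,0]:
+L1 (α=1/2) → [126, 123, 34]
+L2 (α=5/6) → [1381/6, 259/3, 383/2]
+L3 (α=3/4) → [2407/24, 94/3, 1829/8]
+L4 (α=1/2) → [6607/48, 223/6, 3837/16]
rounded: [138, 37, 240]

(1,0) stack=L1,L2,L3,L4,L5,L6; from [0,0,0]:
L1 α=2/3: [122/3, 122/3, 82]
L2 α=3/4: [511/6, 1195/6, 71/2]
L3 α=5/8: [1281/16, 1885/16, 1403/16]
L4 α=2/3: [4385/48, 1055/16, 6235/48]
L5 α=5/7: [11345/168, 1215/56, 4405/24]
L6 α=1/2: [39233/336, 2671/112, 4837/48]
rounded: [117, 24, 101]

at x=2,y=2 over L1,L2,L3,L4,L5,L6:
after L1 α=1/4: [26, 105/4, 193/4]
after L2 α=1/7: [218/7, 323/14, 995/14]
after L3 α=0: [218/7, 323/14, 995/14]
after L4 α=4/5: [358/35, 1387/70, 2775/14]
after L5 α=1: [76, 166, 190]
after L6 α=5/7: [1027/7, 81, 200]
= [147, 81, 200]

query (1,2) [L1,L2,L3,L4,L5,L6] — begin 0,0,0
L1 α=5/8: [1265/8, 695/8, 5/2]
L2 α=1/2: [3249/16, 1183/16, 473/4]
L3 α=2/3: [5617/48, 5183/48, 283/4]
L4 α=1/5: [7297/60, 7031/60, 342/5]
L5 α=1/3: [13777/90, 12521/90, 358/5]
L6 α=3/4: [27547/360, 27641/360, 1663/20]
= [77, 77, 83]


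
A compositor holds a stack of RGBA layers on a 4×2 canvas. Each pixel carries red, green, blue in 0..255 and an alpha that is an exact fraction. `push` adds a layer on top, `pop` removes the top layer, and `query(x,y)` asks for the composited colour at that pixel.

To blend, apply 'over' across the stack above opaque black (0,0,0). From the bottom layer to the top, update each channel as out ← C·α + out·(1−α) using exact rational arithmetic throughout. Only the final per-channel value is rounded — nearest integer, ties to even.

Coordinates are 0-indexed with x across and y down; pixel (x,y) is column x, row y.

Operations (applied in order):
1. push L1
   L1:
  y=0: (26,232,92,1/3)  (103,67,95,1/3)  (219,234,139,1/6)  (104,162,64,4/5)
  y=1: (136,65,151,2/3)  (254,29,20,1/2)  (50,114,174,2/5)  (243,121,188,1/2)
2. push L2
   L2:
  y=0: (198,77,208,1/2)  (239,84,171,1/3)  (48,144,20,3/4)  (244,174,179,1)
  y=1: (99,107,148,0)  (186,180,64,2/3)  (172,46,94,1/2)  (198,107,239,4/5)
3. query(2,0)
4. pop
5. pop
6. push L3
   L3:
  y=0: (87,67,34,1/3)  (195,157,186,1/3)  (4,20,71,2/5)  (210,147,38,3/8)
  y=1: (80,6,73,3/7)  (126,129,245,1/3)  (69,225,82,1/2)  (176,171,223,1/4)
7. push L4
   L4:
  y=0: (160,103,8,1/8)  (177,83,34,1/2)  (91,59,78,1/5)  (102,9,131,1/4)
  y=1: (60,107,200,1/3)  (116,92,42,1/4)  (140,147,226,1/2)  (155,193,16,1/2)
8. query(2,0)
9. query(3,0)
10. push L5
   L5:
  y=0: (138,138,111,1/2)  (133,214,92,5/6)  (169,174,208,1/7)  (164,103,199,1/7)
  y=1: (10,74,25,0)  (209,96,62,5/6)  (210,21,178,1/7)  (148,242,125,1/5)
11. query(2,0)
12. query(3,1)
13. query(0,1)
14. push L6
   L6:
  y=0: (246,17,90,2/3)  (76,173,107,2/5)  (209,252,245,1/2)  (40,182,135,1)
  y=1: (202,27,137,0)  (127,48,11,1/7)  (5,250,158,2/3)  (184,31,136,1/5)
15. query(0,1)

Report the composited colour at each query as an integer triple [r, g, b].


query (2,0) [L1,L2] — begin 0,0,0
after L1 α=1/6: [73/2, 39, 139/6]
after L2 α=3/4: [361/8, 471/4, 499/24]
→ [45, 118, 21]

at x=2,y=0 over L3,L4:
after L3 α=2/5: [8/5, 8, 142/5]
after L4 α=1/5: [487/25, 91/5, 958/25]
rounded: [19, 18, 38]

at x=3,y=0 over L3,L4:
L3 α=3/8: [315/4, 441/8, 57/4]
L4 α=1/4: [1353/16, 1395/32, 695/16]
= [85, 44, 43]

(2,0) stack=L3,L4,L5; from [0,0,0]:
L3 α=2/5: [8/5, 8, 142/5]
L4 α=1/5: [487/25, 91/5, 958/25]
L5 α=1/7: [1021/25, 1416/35, 1564/25]
rounded: [41, 40, 63]

(3,1) stack=L3,L4,L5; from [0,0,0]:
L3 α=1/4: [44, 171/4, 223/4]
L4 α=1/2: [199/2, 943/8, 287/8]
L5 α=1/5: [546/5, 1427/10, 537/10]
= [109, 143, 54]

query (0,1) [L3,L4,L5] — begin 0,0,0
L3 α=3/7: [240/7, 18/7, 219/7]
L4 α=1/3: [300/7, 785/21, 1838/21]
L5 α=0: [300/7, 785/21, 1838/21]
rounded: [43, 37, 88]

at x=0,y=1 over L3,L4,L5,L6:
+L3 (α=3/7) → [240/7, 18/7, 219/7]
+L4 (α=1/3) → [300/7, 785/21, 1838/21]
+L5 (α=0) → [300/7, 785/21, 1838/21]
+L6 (α=0) → [300/7, 785/21, 1838/21]
= [43, 37, 88]
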